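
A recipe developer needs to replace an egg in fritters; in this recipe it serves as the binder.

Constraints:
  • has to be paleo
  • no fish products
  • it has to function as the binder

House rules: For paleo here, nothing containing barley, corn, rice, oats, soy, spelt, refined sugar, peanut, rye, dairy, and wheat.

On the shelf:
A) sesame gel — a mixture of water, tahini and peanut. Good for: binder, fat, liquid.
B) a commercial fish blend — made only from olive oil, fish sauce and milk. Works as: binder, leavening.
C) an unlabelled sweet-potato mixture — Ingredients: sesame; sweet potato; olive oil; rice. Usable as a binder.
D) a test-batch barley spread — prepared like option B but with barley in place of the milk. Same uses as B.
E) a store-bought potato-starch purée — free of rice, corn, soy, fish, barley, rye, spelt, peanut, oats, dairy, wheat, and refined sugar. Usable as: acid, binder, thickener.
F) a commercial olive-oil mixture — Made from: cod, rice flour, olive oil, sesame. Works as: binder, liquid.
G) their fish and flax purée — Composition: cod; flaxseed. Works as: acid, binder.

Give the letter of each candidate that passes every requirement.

E

A: has peanut, so not paleo — out
B: has milk, so not paleo; has fish sauce, so not fish-free — out
C: has rice, so not paleo — reject
D: has barley, so not paleo; has fish sauce, so not fish-free — reject
E: nothing on the exclusion list — keep
F: has rice flour, so not paleo; has cod, so not fish-free — out
G: has cod, so not fish-free — out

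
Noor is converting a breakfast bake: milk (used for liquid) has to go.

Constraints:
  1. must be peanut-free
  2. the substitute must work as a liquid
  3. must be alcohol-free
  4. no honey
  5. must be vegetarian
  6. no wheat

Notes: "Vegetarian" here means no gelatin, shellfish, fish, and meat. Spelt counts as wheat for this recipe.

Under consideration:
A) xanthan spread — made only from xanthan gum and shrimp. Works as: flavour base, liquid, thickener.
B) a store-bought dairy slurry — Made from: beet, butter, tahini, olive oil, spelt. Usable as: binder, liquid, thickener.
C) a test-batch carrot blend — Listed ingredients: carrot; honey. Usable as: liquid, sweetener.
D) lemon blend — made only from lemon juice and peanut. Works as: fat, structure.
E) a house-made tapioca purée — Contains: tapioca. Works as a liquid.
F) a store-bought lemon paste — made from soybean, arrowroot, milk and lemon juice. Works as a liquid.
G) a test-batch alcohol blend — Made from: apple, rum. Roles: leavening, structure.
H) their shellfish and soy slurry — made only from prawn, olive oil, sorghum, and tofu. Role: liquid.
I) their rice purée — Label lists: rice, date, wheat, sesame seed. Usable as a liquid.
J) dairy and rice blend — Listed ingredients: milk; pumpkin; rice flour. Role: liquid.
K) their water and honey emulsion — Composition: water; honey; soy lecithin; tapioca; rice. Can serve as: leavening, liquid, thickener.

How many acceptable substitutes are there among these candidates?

3

A: has shrimp, so not vegetarian — no
B: has spelt, so not wheat-free — no
C: has honey, so not honey-free — no
D: not usable as a liquid; has peanut, so not peanut-free — out
E: nothing on the exclusion list — keep
F: works as a liquid, no honey, no peanut — valid
G: not usable as a liquid; has rum, so not alcohol-free — reject
H: has prawn, so not vegetarian — out
I: has wheat, so not wheat-free — out
J: only milk, rice flour, and pumpkin; none excluded — OK
K: has honey, so not honey-free — no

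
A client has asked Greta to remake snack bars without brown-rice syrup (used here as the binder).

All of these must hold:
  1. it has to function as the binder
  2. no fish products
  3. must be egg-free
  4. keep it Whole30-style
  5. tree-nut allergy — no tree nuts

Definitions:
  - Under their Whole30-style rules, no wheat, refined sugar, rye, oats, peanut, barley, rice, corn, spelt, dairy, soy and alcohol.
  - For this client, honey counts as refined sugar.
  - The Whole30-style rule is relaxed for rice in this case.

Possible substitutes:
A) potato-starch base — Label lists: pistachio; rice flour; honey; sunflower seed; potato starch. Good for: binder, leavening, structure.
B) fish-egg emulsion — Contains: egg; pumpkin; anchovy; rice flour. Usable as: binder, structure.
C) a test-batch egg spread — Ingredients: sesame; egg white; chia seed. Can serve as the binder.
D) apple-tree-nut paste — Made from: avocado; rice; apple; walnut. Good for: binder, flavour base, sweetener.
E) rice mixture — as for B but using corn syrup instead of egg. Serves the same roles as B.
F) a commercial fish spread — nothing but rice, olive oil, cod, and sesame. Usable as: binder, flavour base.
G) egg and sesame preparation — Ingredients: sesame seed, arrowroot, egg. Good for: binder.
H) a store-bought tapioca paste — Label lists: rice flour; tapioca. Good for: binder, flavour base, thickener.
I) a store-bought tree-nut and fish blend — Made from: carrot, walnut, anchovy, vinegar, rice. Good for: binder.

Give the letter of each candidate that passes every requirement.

H

A: has honey, so not Whole30-style; has pistachio, so not tree-nut-free — out
B: has anchovy, so not fish-free; has egg, so not egg-free — no
C: has egg white, so not egg-free — no
D: has walnut, so not tree-nut-free — no
E: has corn syrup, so not Whole30-style; has anchovy, so not fish-free — out
F: has cod, so not fish-free — reject
G: has egg, so not egg-free — no
H: rice is permitted under the Whole30-style carve-out; nothing else excluded — OK
I: has anchovy, so not fish-free; has walnut, so not tree-nut-free — reject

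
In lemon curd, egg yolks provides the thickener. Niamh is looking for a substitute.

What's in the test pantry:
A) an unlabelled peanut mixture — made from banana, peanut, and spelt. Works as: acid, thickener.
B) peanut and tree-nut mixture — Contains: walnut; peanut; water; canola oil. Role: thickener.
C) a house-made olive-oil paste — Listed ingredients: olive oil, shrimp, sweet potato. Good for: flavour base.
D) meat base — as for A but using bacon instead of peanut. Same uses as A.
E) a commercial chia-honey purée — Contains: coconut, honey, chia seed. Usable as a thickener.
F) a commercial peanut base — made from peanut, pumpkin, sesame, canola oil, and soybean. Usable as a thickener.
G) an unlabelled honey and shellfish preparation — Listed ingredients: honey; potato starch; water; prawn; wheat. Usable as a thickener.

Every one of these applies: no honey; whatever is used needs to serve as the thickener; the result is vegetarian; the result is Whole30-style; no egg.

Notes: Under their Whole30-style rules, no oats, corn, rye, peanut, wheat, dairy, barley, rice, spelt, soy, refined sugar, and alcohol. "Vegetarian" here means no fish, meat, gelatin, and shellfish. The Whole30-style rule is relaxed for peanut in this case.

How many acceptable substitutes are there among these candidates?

A: has spelt, so not Whole30-style — out
B: peanut is permitted under the Whole30-style carve-out; nothing else excluded — valid
C: not usable as a thickener; has shrimp, so not vegetarian — out
D: has spelt, so not Whole30-style; has bacon, so not vegetarian — out
E: has honey, so not honey-free — no
F: has soybean, so not Whole30-style — out
G: has wheat, so not Whole30-style; has prawn, so not vegetarian (and 1 more) — no

1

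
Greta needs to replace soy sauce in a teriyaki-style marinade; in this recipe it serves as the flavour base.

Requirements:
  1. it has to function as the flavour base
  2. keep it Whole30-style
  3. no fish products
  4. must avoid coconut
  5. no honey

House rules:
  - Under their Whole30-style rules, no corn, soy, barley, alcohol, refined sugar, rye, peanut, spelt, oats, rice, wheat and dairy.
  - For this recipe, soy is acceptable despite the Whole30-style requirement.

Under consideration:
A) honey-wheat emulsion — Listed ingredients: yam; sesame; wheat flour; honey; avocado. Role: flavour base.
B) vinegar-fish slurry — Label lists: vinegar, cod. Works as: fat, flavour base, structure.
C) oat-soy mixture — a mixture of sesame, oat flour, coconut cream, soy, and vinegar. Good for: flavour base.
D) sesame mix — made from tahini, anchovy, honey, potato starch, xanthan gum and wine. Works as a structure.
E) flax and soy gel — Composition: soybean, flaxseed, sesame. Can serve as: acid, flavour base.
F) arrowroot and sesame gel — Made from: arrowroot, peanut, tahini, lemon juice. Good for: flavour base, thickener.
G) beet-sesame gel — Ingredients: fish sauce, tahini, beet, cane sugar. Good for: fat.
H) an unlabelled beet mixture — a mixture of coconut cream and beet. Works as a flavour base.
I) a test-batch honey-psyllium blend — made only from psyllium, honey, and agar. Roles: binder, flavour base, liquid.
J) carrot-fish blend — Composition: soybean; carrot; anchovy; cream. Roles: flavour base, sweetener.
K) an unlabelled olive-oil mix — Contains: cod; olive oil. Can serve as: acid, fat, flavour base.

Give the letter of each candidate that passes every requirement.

A: has wheat flour, so not Whole30-style; has honey, so not honey-free — out
B: has cod, so not fish-free — out
C: has oat flour, so not Whole30-style; has coconut cream, so not coconut-free — no
D: not usable as a flavour base; has wine, so not Whole30-style (and 2 more) — no
E: soy is permitted under the Whole30-style carve-out; nothing else excluded — OK
F: has peanut, so not Whole30-style — no
G: not usable as a flavour base; has cane sugar, so not Whole30-style (and 1 more) — out
H: has coconut cream, so not coconut-free — reject
I: has honey, so not honey-free — out
J: has cream, so not Whole30-style; has anchovy, so not fish-free — reject
K: has cod, so not fish-free — no

E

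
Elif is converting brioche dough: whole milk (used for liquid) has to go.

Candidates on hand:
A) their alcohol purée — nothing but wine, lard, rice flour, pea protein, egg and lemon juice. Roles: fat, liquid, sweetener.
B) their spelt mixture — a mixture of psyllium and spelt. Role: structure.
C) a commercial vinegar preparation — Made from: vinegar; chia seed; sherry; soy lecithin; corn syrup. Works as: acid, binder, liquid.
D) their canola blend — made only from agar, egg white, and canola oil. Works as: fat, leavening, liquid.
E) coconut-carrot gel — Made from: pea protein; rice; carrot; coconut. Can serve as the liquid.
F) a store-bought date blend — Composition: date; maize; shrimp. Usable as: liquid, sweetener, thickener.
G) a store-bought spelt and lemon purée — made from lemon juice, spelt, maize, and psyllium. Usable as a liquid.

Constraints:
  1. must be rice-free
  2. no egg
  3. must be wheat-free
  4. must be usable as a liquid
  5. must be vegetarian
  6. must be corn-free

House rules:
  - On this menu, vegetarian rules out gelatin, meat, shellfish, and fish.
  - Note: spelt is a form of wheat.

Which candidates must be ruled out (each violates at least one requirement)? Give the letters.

A: has lard, so not vegetarian; has egg, so not egg-free (and 1 more) — out
B: not usable as a liquid; has spelt, so not wheat-free — out
C: has corn syrup, so not corn-free — out
D: has egg white, so not egg-free — out
E: has rice, so not rice-free — no
F: has shrimp, so not vegetarian; has maize, so not corn-free — reject
G: has spelt, so not wheat-free; has maize, so not corn-free — reject

A, B, C, D, E, F, G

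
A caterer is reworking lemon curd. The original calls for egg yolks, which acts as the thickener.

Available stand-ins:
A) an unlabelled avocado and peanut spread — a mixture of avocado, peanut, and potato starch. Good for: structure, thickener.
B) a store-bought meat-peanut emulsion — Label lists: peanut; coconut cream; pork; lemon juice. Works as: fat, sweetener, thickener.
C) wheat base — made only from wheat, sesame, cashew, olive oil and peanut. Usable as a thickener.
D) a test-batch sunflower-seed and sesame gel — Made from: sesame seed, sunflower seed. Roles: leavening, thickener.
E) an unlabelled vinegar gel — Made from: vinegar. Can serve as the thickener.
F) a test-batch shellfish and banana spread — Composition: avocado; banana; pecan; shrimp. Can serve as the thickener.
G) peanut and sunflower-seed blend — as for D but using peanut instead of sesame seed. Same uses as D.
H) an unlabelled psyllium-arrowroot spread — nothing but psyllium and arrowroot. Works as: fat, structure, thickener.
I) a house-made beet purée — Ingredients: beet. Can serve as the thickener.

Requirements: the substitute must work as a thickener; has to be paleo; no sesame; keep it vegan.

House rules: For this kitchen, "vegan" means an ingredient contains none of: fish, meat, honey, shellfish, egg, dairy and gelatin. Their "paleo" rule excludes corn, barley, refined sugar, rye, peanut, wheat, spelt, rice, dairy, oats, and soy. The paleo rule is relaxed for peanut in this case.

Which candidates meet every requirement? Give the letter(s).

A: peanut is permitted under the paleo carve-out; nothing else excluded — keep
B: has pork, so not vegan — out
C: has wheat, so not paleo; has sesame, so not sesame-free — no
D: has sesame seed, so not sesame-free — no
E: works as a thickener, paleo, vegan — valid
F: has shrimp, so not vegan — no
G: peanut is permitted under the paleo carve-out; nothing else excluded — OK
H: all constraints satisfied — OK
I: all constraints satisfied — valid

A, E, G, H, I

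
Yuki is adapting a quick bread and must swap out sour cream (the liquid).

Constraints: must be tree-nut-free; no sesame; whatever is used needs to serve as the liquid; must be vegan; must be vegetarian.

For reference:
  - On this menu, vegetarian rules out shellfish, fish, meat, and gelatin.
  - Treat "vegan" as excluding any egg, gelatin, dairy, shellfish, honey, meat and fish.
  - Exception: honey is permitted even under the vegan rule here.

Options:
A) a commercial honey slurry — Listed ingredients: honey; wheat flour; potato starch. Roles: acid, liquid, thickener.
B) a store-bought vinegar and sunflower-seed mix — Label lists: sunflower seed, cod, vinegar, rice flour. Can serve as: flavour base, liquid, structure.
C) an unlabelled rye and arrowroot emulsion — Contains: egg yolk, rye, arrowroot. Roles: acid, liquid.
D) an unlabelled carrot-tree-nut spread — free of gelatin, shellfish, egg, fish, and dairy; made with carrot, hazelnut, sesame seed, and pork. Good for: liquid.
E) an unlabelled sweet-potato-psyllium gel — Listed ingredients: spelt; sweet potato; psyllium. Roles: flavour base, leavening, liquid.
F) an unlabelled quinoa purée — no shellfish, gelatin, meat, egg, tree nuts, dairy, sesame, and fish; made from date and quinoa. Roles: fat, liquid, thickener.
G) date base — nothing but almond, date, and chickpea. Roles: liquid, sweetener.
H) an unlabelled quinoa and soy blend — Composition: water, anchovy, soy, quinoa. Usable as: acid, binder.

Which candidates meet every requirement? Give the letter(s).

A: honey is permitted under the vegan carve-out; nothing else excluded — valid
B: has cod, so not vegetarian; has cod, so not vegan — no
C: has egg yolk, so not vegan — no
D: has pork, so not vegetarian; has pork, so not vegan (and 2 more) — no
E: only spelt, sweet potato and psyllium; none excluded — keep
F: works as a liquid, vegan, vegetarian — OK
G: has almond, so not tree-nut-free — out
H: not usable as a liquid; has anchovy, so not vegetarian (and 1 more) — no

A, E, F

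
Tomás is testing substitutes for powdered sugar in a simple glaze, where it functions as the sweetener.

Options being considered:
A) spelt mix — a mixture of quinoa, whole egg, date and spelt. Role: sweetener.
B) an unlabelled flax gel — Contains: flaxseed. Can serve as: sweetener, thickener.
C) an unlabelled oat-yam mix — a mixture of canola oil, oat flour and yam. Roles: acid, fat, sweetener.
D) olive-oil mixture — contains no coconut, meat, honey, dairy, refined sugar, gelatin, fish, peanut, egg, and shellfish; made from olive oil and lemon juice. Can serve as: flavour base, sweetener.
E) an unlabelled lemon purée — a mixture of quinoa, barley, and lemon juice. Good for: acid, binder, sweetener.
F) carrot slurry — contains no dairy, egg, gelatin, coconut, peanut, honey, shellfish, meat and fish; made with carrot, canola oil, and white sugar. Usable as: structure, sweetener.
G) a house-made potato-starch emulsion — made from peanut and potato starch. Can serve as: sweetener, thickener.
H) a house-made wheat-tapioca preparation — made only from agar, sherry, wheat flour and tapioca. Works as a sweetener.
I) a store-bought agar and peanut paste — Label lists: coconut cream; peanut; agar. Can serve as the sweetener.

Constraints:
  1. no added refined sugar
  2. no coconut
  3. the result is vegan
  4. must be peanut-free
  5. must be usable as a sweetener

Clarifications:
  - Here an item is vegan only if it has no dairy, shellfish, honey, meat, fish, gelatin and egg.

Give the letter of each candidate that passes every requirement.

B, C, D, E, H

A: has whole egg, so not vegan — out
B: only flaxseed; none excluded — OK
C: no refined sugar, vegan — keep
D: no coconut, no refined sugar — OK
E: works as a sweetener, vegan, no coconut — OK
F: has white sugar, so not no-added-sugar — out
G: has peanut, so not peanut-free — out
H: every rule checks out — OK
I: has peanut, so not peanut-free; has coconut cream, so not coconut-free — reject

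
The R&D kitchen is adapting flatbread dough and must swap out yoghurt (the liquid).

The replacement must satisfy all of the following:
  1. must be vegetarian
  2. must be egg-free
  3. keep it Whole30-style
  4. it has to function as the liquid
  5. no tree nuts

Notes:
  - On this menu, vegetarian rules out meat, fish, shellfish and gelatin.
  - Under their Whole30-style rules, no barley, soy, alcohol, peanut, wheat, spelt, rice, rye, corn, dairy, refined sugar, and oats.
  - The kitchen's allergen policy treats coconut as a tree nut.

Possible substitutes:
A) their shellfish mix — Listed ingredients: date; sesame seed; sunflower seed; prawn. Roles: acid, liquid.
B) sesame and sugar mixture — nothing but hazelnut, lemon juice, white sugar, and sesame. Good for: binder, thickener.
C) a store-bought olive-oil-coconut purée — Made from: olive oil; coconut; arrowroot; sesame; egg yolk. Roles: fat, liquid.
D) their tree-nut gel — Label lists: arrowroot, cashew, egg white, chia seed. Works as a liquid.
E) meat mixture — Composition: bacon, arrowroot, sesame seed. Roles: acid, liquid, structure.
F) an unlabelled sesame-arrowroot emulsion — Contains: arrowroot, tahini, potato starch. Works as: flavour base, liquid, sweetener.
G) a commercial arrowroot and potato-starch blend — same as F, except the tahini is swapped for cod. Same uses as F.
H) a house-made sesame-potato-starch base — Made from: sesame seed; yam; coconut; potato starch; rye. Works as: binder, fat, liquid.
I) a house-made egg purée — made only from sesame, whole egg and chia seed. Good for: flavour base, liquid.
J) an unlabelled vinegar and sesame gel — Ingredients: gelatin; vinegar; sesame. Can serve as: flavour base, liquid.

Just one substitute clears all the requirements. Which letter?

F

A: has prawn, so not vegetarian — no
B: not usable as a liquid; has white sugar, so not Whole30-style (and 1 more) — no
C: has coconut, so not tree-nut-free; has egg yolk, so not egg-free — no
D: has cashew, so not tree-nut-free; has egg white, so not egg-free — reject
E: has bacon, so not vegetarian — no
F: every rule checks out — keep
G: has cod, so not vegetarian — out
H: has rye, so not Whole30-style; has coconut, so not tree-nut-free — reject
I: has whole egg, so not egg-free — no
J: has gelatin, so not vegetarian — reject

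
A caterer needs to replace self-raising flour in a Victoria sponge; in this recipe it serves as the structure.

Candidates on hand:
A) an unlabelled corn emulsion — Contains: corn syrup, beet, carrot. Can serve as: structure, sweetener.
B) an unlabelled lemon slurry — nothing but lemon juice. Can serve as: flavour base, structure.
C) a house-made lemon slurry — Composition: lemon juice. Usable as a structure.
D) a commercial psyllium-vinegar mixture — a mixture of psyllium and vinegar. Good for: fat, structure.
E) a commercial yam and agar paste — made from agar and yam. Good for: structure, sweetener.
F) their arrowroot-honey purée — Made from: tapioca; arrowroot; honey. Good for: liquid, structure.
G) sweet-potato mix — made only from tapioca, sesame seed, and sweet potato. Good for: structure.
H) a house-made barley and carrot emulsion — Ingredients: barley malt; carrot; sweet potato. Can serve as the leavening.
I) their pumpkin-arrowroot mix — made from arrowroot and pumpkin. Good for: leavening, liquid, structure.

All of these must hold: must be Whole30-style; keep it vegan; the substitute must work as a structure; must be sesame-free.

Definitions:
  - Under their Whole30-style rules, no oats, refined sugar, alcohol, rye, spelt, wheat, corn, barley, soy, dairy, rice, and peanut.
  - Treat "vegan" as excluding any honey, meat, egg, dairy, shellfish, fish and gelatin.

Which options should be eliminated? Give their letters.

A, F, G, H

A: has corn syrup, so not Whole30-style — no
B: vegan, Whole30-style — keep
C: all constraints satisfied — OK
D: every rule checks out — OK
E: every rule checks out — OK
F: has honey, so not vegan — reject
G: has sesame seed, so not sesame-free — no
H: not usable as a structure; has barley malt, so not Whole30-style — no
I: nothing on the exclusion list — keep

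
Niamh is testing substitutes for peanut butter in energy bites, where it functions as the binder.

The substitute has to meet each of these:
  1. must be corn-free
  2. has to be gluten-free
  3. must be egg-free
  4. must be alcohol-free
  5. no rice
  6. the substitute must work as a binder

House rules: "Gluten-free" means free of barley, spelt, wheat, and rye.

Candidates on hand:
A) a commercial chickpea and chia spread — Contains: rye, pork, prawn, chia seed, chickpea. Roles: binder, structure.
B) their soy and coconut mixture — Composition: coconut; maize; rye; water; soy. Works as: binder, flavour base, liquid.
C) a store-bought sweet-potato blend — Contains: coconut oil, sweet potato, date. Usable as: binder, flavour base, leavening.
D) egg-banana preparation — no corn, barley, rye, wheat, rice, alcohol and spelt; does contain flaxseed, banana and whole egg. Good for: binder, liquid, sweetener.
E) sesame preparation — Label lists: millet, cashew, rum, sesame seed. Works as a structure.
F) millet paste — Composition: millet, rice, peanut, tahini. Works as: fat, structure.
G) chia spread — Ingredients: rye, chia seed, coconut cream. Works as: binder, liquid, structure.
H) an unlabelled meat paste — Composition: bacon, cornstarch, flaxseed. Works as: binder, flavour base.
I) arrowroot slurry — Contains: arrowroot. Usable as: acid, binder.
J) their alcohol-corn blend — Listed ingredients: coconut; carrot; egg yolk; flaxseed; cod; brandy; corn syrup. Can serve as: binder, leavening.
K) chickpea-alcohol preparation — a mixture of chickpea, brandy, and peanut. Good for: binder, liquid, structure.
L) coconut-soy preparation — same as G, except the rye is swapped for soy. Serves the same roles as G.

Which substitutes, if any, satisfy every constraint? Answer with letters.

C, I, L

A: has rye, so not gluten-free — reject
B: has rye, so not gluten-free; has maize, so not corn-free — reject
C: every rule checks out — keep
D: has whole egg, so not egg-free — out
E: not usable as a binder; has rum, so not alcohol-free — no
F: not usable as a binder; has rice, so not rice-free — reject
G: has rye, so not gluten-free — out
H: has cornstarch, so not corn-free — no
I: works as a binder, no rice, no egg — OK
J: has corn syrup, so not corn-free; has egg yolk, so not egg-free (and 1 more) — no
K: has brandy, so not alcohol-free — reject
L: only coconut cream, soy and chia seed; none excluded — keep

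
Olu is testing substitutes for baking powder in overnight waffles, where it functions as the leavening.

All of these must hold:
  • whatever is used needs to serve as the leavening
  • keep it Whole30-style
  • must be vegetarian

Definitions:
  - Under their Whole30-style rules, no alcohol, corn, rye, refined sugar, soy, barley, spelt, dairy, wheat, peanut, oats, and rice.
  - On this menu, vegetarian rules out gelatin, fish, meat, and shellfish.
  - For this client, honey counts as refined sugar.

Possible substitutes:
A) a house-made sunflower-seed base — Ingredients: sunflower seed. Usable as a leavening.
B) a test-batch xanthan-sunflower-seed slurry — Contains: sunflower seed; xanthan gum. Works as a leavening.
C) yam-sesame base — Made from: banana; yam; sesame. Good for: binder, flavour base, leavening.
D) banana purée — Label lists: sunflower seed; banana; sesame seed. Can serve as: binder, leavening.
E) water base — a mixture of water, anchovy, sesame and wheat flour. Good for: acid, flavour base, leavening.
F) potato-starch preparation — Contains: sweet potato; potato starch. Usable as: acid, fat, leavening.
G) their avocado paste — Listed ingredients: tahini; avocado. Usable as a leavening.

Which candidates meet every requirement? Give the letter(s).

A: works as a leavening, Whole30-style, vegetarian — OK
B: every rule checks out — keep
C: works as a leavening, Whole30-style, vegetarian — valid
D: works as a leavening, vegetarian, Whole30-style — keep
E: has wheat flour, so not Whole30-style; has anchovy, so not vegetarian — out
F: works as a leavening, vegetarian, Whole30-style — OK
G: only tahini and avocado; none excluded — valid

A, B, C, D, F, G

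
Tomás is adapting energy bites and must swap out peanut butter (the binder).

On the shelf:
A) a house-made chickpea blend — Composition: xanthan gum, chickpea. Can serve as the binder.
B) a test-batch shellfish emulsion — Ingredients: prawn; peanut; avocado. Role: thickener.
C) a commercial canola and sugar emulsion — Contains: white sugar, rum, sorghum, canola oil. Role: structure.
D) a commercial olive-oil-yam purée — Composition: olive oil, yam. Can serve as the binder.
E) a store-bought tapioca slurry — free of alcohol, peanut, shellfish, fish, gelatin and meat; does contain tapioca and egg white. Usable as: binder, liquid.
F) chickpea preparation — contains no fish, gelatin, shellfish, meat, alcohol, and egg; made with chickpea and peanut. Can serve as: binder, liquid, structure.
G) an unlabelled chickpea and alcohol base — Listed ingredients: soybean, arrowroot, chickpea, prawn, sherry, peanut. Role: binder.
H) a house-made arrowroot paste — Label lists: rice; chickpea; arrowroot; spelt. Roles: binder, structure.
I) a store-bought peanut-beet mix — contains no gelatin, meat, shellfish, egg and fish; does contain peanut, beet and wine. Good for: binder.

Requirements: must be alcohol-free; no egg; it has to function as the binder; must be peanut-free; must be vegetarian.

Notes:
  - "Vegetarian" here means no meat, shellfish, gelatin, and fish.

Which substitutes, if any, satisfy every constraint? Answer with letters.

A, D, H

A: only chickpea and xanthan gum; none excluded — valid
B: not usable as a binder; has prawn, so not vegetarian (and 1 more) — out
C: not usable as a binder; has rum, so not alcohol-free — reject
D: only olive oil and yam; none excluded — OK
E: has egg white, so not egg-free — reject
F: has peanut, so not peanut-free — out
G: has prawn, so not vegetarian; has sherry, so not alcohol-free (and 1 more) — no
H: works as a binder, no egg, no peanut — keep
I: has wine, so not alcohol-free; has peanut, so not peanut-free — reject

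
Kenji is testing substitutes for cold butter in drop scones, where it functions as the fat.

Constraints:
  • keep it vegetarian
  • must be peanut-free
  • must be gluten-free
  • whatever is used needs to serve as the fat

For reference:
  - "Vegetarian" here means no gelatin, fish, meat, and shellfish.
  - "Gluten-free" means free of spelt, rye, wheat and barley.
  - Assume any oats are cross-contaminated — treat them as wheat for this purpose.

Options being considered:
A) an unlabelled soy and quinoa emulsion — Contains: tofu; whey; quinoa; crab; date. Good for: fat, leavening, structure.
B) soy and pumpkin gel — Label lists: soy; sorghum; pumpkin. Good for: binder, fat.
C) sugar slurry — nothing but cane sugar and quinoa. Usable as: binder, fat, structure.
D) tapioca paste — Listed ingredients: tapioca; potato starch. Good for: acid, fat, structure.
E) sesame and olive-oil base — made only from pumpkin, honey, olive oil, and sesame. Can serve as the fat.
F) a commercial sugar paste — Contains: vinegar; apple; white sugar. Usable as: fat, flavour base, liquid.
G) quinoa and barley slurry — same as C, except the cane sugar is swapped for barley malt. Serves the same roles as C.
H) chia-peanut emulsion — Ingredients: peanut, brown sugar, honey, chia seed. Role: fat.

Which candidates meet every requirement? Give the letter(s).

A: has crab, so not vegetarian — no
B: every rule checks out — valid
C: gluten-free, vegetarian — keep
D: works as a fat, gluten-free, no peanut — keep
E: works as a fat, vegetarian, no peanut — valid
F: vegetarian, no peanut — OK
G: has barley malt, so not gluten-free — reject
H: has peanut, so not peanut-free — reject

B, C, D, E, F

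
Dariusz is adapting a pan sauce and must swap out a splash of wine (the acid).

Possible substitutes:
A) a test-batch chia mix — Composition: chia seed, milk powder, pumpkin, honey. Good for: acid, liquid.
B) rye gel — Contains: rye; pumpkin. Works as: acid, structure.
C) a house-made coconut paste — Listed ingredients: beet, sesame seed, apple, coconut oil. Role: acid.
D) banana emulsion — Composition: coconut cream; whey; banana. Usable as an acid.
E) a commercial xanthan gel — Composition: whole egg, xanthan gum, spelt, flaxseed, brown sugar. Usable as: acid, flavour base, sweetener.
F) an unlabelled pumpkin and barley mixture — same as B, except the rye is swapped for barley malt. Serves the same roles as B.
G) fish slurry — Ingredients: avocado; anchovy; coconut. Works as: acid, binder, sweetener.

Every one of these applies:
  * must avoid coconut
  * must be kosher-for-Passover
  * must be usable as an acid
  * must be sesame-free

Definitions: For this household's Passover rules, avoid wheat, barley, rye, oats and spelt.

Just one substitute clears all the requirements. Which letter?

A

A: milk powder and honey etc. — none of it excluded — keep
B: has rye, so not kosher-for-Passover — reject
C: has sesame seed, so not sesame-free; has coconut oil, so not coconut-free — no
D: has coconut cream, so not coconut-free — no
E: has spelt, so not kosher-for-Passover — out
F: has barley malt, so not kosher-for-Passover — out
G: has coconut, so not coconut-free — no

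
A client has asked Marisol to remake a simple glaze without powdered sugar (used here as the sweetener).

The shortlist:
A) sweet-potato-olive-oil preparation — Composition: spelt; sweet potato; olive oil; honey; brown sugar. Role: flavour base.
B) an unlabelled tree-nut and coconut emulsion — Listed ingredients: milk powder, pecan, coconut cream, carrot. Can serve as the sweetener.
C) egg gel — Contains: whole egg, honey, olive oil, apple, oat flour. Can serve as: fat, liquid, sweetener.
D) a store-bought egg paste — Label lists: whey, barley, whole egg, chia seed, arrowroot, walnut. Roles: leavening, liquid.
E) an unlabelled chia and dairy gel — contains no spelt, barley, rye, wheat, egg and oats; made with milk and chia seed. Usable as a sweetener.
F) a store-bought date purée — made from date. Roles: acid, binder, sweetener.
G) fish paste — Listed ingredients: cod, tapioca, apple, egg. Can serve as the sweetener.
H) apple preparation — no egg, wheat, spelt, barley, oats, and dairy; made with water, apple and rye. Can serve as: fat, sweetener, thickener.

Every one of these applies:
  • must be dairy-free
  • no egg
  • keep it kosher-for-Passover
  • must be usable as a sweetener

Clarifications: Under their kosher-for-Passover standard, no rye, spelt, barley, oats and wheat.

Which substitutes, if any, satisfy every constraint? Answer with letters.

F

A: not usable as a sweetener; has spelt, so not kosher-for-Passover — no
B: has milk powder, so not dairy-free — no
C: has oat flour, so not kosher-for-Passover; has whole egg, so not egg-free — out
D: not usable as a sweetener; has barley, so not kosher-for-Passover (and 2 more) — out
E: has milk, so not dairy-free — out
F: only date; none excluded — keep
G: has egg, so not egg-free — out
H: has rye, so not kosher-for-Passover — reject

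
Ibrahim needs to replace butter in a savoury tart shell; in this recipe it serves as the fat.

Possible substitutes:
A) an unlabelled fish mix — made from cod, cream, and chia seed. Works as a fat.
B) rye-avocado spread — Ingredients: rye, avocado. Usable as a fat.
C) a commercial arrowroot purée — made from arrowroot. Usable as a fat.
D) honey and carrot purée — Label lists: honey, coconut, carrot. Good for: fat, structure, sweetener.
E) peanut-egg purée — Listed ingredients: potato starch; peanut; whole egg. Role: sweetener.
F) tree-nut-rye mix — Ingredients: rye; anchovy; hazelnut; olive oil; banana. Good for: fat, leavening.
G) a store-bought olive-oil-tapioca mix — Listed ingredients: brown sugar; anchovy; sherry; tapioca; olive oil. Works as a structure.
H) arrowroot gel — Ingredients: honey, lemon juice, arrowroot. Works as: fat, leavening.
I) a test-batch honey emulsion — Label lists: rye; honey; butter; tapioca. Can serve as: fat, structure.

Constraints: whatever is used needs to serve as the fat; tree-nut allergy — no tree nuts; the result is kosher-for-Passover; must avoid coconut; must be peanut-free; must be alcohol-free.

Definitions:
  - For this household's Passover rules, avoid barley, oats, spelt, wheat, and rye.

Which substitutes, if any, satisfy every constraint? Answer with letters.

A, C, H

A: no coconut, no peanut — valid
B: has rye, so not kosher-for-Passover — no
C: every rule checks out — keep
D: has coconut, so not coconut-free — out
E: not usable as a fat; has peanut, so not peanut-free — reject
F: has rye, so not kosher-for-Passover; has hazelnut, so not tree-nut-free — out
G: not usable as a fat; has sherry, so not alcohol-free — out
H: only honey, lemon juice, and arrowroot; none excluded — valid
I: has rye, so not kosher-for-Passover — no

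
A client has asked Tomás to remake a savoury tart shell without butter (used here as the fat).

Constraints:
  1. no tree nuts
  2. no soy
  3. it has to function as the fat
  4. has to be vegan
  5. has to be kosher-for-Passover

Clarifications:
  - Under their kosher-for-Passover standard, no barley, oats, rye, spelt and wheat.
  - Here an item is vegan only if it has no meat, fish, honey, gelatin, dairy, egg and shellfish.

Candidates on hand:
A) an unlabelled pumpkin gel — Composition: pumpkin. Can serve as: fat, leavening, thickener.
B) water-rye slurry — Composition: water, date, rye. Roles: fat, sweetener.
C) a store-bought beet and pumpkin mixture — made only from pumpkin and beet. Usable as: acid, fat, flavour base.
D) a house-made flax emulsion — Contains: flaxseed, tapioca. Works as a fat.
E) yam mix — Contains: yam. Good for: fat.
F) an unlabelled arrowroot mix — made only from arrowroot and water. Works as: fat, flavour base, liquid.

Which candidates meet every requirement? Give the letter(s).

A: every rule checks out — keep
B: has rye, so not kosher-for-Passover — reject
C: only pumpkin and beet; none excluded — OK
D: vegan, kosher-for-Passover — valid
E: nothing on the exclusion list — valid
F: works as a fat, no soy, no tree nuts — keep

A, C, D, E, F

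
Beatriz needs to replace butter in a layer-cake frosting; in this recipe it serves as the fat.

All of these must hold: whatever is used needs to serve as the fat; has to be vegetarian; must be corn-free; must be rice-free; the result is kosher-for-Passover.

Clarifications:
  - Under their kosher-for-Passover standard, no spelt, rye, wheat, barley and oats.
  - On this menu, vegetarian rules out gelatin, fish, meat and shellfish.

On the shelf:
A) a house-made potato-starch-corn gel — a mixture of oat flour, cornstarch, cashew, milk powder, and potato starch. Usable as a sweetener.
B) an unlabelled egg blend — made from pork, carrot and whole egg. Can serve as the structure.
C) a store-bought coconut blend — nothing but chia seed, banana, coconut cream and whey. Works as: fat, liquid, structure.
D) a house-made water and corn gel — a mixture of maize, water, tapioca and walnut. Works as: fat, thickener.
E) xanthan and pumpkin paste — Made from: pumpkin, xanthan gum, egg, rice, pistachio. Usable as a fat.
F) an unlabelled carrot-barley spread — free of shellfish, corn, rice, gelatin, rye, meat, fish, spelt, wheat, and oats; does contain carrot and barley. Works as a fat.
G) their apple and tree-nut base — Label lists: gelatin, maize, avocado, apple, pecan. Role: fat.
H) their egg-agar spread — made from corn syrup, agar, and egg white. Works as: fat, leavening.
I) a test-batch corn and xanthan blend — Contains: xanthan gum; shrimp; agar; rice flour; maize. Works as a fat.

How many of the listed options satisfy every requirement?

A: not usable as a fat; has oat flour, so not kosher-for-Passover (and 1 more) — reject
B: not usable as a fat; has pork, so not vegetarian — no
C: works as a fat, no rice, no corn — valid
D: has maize, so not corn-free — out
E: has rice, so not rice-free — out
F: has barley, so not kosher-for-Passover — reject
G: has gelatin, so not vegetarian; has maize, so not corn-free — out
H: has corn syrup, so not corn-free — reject
I: has shrimp, so not vegetarian; has maize, so not corn-free (and 1 more) — reject

1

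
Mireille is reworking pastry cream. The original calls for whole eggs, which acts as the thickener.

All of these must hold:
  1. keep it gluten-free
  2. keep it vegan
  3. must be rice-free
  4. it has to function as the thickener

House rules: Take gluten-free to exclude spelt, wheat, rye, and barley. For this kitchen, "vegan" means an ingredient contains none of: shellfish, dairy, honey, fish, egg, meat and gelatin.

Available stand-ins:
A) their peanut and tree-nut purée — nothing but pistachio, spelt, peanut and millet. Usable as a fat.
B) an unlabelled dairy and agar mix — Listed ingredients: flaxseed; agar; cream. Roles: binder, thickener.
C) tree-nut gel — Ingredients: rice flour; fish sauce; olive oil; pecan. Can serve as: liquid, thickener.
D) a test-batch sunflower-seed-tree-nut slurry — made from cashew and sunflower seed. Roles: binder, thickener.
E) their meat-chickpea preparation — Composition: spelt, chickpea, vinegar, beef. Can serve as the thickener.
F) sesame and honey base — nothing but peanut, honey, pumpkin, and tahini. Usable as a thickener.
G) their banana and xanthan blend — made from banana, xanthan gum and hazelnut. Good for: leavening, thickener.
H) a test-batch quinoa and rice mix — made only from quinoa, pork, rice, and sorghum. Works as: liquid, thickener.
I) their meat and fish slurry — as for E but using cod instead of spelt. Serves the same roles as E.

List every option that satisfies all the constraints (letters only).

D, G

A: not usable as a thickener; has spelt, so not gluten-free — no
B: has cream, so not vegan — reject
C: has fish sauce, so not vegan; has rice flour, so not rice-free — no
D: only cashew and sunflower seed; none excluded — keep
E: has spelt, so not gluten-free; has beef, so not vegan — out
F: has honey, so not vegan — out
G: works as a thickener, vegan, no rice — valid
H: has pork, so not vegan; has rice, so not rice-free — no
I: has cod, so not vegan — no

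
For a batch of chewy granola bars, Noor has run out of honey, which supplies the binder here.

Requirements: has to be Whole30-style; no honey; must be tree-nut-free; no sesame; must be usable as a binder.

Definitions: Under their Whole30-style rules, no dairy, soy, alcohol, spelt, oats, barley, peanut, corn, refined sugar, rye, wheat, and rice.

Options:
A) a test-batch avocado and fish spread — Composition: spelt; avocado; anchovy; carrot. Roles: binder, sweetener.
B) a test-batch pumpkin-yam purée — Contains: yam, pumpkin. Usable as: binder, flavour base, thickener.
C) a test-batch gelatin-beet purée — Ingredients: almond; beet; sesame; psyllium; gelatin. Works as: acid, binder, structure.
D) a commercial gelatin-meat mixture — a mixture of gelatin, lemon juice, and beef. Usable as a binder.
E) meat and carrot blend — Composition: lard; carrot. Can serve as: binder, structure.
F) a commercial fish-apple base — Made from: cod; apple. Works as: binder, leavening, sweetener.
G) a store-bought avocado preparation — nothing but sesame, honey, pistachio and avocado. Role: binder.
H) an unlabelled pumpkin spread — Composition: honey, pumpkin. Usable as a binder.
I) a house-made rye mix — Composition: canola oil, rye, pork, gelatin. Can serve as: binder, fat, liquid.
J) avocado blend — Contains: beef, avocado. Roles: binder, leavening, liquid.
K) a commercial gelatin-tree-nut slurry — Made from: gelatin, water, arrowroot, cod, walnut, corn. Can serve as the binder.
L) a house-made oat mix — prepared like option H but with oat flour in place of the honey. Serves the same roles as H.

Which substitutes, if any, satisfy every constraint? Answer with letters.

B, D, E, F, J

A: has spelt, so not Whole30-style — reject
B: Whole30-style, no tree nuts — keep
C: has almond, so not tree-nut-free; has sesame, so not sesame-free — out
D: no tree nuts, Whole30-style — OK
E: no sesame, Whole30-style — keep
F: only cod and apple; none excluded — valid
G: has pistachio, so not tree-nut-free; has sesame, so not sesame-free (and 1 more) — reject
H: has honey, so not honey-free — no
I: has rye, so not Whole30-style — out
J: only beef and avocado; none excluded — keep
K: has corn, so not Whole30-style; has walnut, so not tree-nut-free — out
L: has oat flour, so not Whole30-style — reject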